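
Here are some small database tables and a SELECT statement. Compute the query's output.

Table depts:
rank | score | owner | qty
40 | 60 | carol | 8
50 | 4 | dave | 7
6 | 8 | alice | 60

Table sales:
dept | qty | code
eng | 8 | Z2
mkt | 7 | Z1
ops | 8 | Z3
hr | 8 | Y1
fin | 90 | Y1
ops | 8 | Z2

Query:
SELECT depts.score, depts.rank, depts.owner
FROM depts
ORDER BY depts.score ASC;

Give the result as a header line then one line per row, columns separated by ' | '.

After SELECT (3 rows):
depts.score | depts.rank | depts.owner
60 | 40 | carol
4 | 50 | dave
8 | 6 | alice
After ORDER BY (3 rows):
depts.score | depts.rank | depts.owner
4 | 50 | dave
8 | 6 | alice
60 | 40 | carol

== RESULT ==
depts.score | depts.rank | depts.owner
4 | 50 | dave
8 | 6 | alice
60 | 40 | carol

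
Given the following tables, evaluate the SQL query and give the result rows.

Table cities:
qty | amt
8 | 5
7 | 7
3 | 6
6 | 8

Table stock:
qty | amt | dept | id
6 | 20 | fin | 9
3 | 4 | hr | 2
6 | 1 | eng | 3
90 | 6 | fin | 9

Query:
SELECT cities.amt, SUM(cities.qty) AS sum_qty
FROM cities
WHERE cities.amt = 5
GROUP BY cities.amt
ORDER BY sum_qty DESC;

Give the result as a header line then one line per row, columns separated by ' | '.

== RESULT ==
cities.amt | sum_qty
5 | 8

Derivation:
After WHERE (1 rows):
cities.qty | cities.amt
8 | 5
After GROUP BY (1 rows):
cities.amt | sum_qty
5 | 8
After ORDER BY (1 rows):
cities.amt | sum_qty
5 | 8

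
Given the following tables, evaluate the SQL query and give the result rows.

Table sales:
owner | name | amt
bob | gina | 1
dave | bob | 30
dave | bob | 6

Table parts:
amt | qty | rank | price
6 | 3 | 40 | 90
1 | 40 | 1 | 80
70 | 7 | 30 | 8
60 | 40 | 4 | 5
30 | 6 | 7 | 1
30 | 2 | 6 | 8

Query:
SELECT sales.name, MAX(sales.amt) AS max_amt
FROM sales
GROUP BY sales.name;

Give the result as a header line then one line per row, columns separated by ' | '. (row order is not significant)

After GROUP BY (2 rows):
sales.name | max_amt
gina | 1
bob | 30

== RESULT ==
sales.name | max_amt
gina | 1
bob | 30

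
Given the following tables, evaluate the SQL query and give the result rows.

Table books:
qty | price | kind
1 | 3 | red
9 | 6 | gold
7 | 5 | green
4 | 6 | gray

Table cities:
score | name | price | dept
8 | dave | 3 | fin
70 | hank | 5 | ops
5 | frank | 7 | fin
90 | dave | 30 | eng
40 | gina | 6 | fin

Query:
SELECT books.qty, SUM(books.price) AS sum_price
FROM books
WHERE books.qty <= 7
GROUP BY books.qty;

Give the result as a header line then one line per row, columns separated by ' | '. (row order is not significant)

== RESULT ==
books.qty | sum_price
1 | 3
7 | 5
4 | 6

Derivation:
After WHERE (3 rows):
books.qty | books.price | books.kind
1 | 3 | red
7 | 5 | green
4 | 6 | gray
After GROUP BY (3 rows):
books.qty | sum_price
1 | 3
7 | 5
4 | 6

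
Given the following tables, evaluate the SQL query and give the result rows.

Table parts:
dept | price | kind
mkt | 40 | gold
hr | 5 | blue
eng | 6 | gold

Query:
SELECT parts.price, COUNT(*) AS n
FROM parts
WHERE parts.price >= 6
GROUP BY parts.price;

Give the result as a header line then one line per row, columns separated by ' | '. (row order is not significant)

== RESULT ==
parts.price | n
40 | 1
6 | 1

Derivation:
After WHERE (2 rows):
parts.dept | parts.price | parts.kind
mkt | 40 | gold
eng | 6 | gold
After GROUP BY (2 rows):
parts.price | n
40 | 1
6 | 1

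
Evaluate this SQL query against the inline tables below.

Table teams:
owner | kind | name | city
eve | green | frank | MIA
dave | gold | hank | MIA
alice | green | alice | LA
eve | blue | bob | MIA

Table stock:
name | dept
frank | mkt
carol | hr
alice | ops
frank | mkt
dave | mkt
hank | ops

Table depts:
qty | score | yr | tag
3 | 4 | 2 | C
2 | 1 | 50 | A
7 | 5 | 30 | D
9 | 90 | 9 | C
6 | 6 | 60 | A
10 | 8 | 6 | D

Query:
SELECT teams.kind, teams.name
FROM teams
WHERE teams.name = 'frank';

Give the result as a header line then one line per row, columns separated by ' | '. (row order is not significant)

== RESULT ==
teams.kind | teams.name
green | frank

Derivation:
After WHERE (1 rows):
teams.owner | teams.kind | teams.name | teams.city
eve | green | frank | MIA
After SELECT (1 rows):
teams.kind | teams.name
green | frank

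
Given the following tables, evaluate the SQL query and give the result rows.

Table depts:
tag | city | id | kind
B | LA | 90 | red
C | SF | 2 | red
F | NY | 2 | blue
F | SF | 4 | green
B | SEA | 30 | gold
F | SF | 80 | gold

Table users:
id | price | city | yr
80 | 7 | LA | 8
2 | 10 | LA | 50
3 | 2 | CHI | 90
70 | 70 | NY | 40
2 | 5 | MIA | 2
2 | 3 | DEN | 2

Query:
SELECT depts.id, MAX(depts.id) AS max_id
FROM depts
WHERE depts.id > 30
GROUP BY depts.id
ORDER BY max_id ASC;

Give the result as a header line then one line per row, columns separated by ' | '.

== RESULT ==
depts.id | max_id
80 | 80
90 | 90

Derivation:
After WHERE (2 rows):
depts.tag | depts.city | depts.id | depts.kind
B | LA | 90 | red
F | SF | 80 | gold
After GROUP BY (2 rows):
depts.id | max_id
90 | 90
80 | 80
After ORDER BY (2 rows):
depts.id | max_id
80 | 80
90 | 90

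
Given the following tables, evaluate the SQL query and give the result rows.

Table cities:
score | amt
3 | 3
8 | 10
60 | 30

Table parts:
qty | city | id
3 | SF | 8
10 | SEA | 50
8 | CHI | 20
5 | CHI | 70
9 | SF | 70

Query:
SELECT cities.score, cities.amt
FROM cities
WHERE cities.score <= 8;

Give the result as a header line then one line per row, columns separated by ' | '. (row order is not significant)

After WHERE (2 rows):
cities.score | cities.amt
3 | 3
8 | 10
After SELECT (2 rows):
cities.score | cities.amt
3 | 3
8 | 10

== RESULT ==
cities.score | cities.amt
3 | 3
8 | 10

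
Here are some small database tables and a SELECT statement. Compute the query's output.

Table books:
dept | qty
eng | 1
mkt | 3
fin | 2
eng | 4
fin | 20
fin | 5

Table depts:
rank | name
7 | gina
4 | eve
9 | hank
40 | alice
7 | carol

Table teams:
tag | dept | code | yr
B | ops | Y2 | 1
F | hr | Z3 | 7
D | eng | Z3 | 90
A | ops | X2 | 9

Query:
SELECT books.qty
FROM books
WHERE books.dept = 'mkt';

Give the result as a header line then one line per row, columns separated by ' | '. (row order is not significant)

== RESULT ==
books.qty
3

Derivation:
After WHERE (1 rows):
books.dept | books.qty
mkt | 3
After SELECT (1 rows):
books.qty
3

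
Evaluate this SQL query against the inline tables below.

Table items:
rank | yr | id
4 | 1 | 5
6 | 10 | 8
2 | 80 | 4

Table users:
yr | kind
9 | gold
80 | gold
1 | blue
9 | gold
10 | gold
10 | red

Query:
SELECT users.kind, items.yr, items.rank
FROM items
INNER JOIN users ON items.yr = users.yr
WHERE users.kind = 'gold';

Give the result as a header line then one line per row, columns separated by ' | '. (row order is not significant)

After JOIN users (4 rows):
items.rank | items.yr | items.id | users.yr | users.kind
4 | 1 | 5 | 1 | blue
6 | 10 | 8 | 10 | gold
6 | 10 | 8 | 10 | red
2 | 80 | 4 | 80 | gold
After WHERE (2 rows):
items.rank | items.yr | items.id | users.yr | users.kind
6 | 10 | 8 | 10 | gold
2 | 80 | 4 | 80 | gold
After SELECT (2 rows):
users.kind | items.yr | items.rank
gold | 10 | 6
gold | 80 | 2

== RESULT ==
users.kind | items.yr | items.rank
gold | 10 | 6
gold | 80 | 2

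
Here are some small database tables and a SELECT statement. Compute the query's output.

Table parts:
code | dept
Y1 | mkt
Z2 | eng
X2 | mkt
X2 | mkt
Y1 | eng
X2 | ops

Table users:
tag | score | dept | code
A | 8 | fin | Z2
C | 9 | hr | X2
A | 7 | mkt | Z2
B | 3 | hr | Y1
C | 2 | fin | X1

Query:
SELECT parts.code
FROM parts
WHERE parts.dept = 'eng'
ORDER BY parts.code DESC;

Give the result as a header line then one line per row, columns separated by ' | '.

After WHERE (2 rows):
parts.code | parts.dept
Z2 | eng
Y1 | eng
After SELECT (2 rows):
parts.code
Z2
Y1
After ORDER BY (2 rows):
parts.code
Z2
Y1

== RESULT ==
parts.code
Z2
Y1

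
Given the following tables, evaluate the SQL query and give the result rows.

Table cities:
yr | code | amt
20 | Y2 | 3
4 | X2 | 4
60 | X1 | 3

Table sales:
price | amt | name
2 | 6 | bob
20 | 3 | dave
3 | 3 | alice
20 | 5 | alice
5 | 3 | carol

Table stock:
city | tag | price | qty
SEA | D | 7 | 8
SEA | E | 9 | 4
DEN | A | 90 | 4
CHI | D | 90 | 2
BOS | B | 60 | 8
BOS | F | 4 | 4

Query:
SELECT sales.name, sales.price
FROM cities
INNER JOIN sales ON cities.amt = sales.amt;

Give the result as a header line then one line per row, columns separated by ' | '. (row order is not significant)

After JOIN sales (6 rows):
cities.yr | cities.code | cities.amt | sales.price | sales.amt | sales.name
20 | Y2 | 3 | 20 | 3 | dave
20 | Y2 | 3 | 3 | 3 | alice
20 | Y2 | 3 | 5 | 3 | carol
60 | X1 | 3 | 20 | 3 | dave
60 | X1 | 3 | 3 | 3 | alice
60 | X1 | 3 | 5 | 3 | carol
After SELECT (6 rows):
sales.name | sales.price
dave | 20
alice | 3
carol | 5
dave | 20
alice | 3
carol | 5

== RESULT ==
sales.name | sales.price
dave | 20
alice | 3
carol | 5
dave | 20
alice | 3
carol | 5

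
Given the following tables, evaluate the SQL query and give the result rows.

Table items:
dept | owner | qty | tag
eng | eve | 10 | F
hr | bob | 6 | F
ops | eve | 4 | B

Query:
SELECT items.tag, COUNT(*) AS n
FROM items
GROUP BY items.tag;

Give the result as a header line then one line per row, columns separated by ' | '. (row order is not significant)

== RESULT ==
items.tag | n
F | 2
B | 1

Derivation:
After GROUP BY (2 rows):
items.tag | n
F | 2
B | 1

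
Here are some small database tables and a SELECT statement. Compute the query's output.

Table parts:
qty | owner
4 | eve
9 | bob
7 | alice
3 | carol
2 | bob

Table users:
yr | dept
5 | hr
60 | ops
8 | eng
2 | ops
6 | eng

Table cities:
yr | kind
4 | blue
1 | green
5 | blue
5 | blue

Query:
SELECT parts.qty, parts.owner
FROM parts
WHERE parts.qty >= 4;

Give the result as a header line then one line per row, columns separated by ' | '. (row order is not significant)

After WHERE (3 rows):
parts.qty | parts.owner
4 | eve
9 | bob
7 | alice
After SELECT (3 rows):
parts.qty | parts.owner
4 | eve
9 | bob
7 | alice

== RESULT ==
parts.qty | parts.owner
4 | eve
9 | bob
7 | alice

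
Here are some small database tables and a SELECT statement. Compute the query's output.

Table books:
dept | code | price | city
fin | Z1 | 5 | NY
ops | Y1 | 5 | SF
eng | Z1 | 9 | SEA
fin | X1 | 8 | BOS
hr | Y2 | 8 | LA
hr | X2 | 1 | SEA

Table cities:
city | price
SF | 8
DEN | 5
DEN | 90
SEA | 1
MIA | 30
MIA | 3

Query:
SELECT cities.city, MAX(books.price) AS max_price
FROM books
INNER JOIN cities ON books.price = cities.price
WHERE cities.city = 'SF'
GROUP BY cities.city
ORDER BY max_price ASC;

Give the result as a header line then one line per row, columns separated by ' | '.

After JOIN cities (5 rows):
books.dept | books.code | books.price | books.city | cities.city | cities.price
fin | Z1 | 5 | NY | DEN | 5
ops | Y1 | 5 | SF | DEN | 5
fin | X1 | 8 | BOS | SF | 8
hr | Y2 | 8 | LA | SF | 8
hr | X2 | 1 | SEA | SEA | 1
After WHERE (2 rows):
books.dept | books.code | books.price | books.city | cities.city | cities.price
fin | X1 | 8 | BOS | SF | 8
hr | Y2 | 8 | LA | SF | 8
After GROUP BY (1 rows):
cities.city | max_price
SF | 8
After ORDER BY (1 rows):
cities.city | max_price
SF | 8

== RESULT ==
cities.city | max_price
SF | 8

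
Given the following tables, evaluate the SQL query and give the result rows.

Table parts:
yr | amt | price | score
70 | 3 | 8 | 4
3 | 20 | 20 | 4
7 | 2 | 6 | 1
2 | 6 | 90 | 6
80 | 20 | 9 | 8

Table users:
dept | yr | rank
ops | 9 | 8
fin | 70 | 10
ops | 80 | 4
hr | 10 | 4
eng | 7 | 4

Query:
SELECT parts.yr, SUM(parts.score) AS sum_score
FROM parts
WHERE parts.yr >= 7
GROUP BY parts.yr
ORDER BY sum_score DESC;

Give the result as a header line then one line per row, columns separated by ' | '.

== RESULT ==
parts.yr | sum_score
80 | 8
70 | 4
7 | 1

Derivation:
After WHERE (3 rows):
parts.yr | parts.amt | parts.price | parts.score
70 | 3 | 8 | 4
7 | 2 | 6 | 1
80 | 20 | 9 | 8
After GROUP BY (3 rows):
parts.yr | sum_score
70 | 4
7 | 1
80 | 8
After ORDER BY (3 rows):
parts.yr | sum_score
80 | 8
70 | 4
7 | 1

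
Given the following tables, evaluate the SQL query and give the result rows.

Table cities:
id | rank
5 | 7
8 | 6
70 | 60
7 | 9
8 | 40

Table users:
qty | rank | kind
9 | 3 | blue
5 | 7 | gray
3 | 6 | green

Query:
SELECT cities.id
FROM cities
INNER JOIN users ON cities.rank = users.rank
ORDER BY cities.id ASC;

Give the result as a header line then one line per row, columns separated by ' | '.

== RESULT ==
cities.id
5
8

Derivation:
After JOIN users (2 rows):
cities.id | cities.rank | users.qty | users.rank | users.kind
5 | 7 | 5 | 7 | gray
8 | 6 | 3 | 6 | green
After SELECT (2 rows):
cities.id
5
8
After ORDER BY (2 rows):
cities.id
5
8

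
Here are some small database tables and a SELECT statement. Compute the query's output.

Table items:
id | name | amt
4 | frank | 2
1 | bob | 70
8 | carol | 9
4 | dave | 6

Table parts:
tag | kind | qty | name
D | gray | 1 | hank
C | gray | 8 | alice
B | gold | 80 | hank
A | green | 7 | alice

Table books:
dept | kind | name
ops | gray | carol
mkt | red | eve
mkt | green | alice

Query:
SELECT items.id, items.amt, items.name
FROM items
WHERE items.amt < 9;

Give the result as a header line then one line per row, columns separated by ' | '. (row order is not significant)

== RESULT ==
items.id | items.amt | items.name
4 | 2 | frank
4 | 6 | dave

Derivation:
After WHERE (2 rows):
items.id | items.name | items.amt
4 | frank | 2
4 | dave | 6
After SELECT (2 rows):
items.id | items.amt | items.name
4 | 2 | frank
4 | 6 | dave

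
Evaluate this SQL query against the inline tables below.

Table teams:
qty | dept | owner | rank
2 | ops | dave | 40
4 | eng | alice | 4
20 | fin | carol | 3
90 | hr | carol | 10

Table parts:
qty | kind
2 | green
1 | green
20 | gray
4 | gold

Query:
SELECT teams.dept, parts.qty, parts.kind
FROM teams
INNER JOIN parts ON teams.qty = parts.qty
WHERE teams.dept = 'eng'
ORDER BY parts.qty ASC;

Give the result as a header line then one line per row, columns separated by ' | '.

== RESULT ==
teams.dept | parts.qty | parts.kind
eng | 4 | gold

Derivation:
After JOIN parts (3 rows):
teams.qty | teams.dept | teams.owner | teams.rank | parts.qty | parts.kind
2 | ops | dave | 40 | 2 | green
4 | eng | alice | 4 | 4 | gold
20 | fin | carol | 3 | 20 | gray
After WHERE (1 rows):
teams.qty | teams.dept | teams.owner | teams.rank | parts.qty | parts.kind
4 | eng | alice | 4 | 4 | gold
After SELECT (1 rows):
teams.dept | parts.qty | parts.kind
eng | 4 | gold
After ORDER BY (1 rows):
teams.dept | parts.qty | parts.kind
eng | 4 | gold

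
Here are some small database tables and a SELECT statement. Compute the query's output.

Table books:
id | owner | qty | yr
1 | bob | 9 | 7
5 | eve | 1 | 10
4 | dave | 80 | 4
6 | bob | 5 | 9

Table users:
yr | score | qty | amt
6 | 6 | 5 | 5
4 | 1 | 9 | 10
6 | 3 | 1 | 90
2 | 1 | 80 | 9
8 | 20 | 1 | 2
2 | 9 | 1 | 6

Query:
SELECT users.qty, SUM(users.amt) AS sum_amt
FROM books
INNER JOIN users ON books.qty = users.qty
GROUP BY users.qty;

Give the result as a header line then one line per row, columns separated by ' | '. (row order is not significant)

== RESULT ==
users.qty | sum_amt
9 | 10
1 | 98
80 | 9
5 | 5

Derivation:
After JOIN users (6 rows):
books.id | books.owner | books.qty | books.yr | users.yr | users.score | users.qty | users.amt
1 | bob | 9 | 7 | 4 | 1 | 9 | 10
5 | eve | 1 | 10 | 6 | 3 | 1 | 90
5 | eve | 1 | 10 | 8 | 20 | 1 | 2
5 | eve | 1 | 10 | 2 | 9 | 1 | 6
4 | dave | 80 | 4 | 2 | 1 | 80 | 9
6 | bob | 5 | 9 | 6 | 6 | 5 | 5
After GROUP BY (4 rows):
users.qty | sum_amt
9 | 10
1 | 98
80 | 9
5 | 5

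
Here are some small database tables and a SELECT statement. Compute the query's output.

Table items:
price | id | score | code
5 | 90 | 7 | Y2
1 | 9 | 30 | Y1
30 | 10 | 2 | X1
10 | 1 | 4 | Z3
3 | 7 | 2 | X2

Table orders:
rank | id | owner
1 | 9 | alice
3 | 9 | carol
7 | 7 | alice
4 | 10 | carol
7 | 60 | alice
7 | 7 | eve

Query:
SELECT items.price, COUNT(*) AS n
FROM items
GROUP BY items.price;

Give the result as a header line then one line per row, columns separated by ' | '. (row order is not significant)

== RESULT ==
items.price | n
5 | 1
1 | 1
30 | 1
10 | 1
3 | 1

Derivation:
After GROUP BY (5 rows):
items.price | n
5 | 1
1 | 1
30 | 1
10 | 1
3 | 1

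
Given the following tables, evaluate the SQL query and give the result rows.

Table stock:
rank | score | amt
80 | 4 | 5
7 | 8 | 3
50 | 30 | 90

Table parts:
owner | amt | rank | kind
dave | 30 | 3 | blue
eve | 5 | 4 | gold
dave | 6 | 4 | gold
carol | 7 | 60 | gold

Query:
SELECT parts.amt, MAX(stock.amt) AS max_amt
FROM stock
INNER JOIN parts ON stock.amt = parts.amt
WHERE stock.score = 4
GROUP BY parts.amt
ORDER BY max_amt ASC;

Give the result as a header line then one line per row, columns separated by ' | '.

== RESULT ==
parts.amt | max_amt
5 | 5

Derivation:
After JOIN parts (1 rows):
stock.rank | stock.score | stock.amt | parts.owner | parts.amt | parts.rank | parts.kind
80 | 4 | 5 | eve | 5 | 4 | gold
After WHERE (1 rows):
stock.rank | stock.score | stock.amt | parts.owner | parts.amt | parts.rank | parts.kind
80 | 4 | 5 | eve | 5 | 4 | gold
After GROUP BY (1 rows):
parts.amt | max_amt
5 | 5
After ORDER BY (1 rows):
parts.amt | max_amt
5 | 5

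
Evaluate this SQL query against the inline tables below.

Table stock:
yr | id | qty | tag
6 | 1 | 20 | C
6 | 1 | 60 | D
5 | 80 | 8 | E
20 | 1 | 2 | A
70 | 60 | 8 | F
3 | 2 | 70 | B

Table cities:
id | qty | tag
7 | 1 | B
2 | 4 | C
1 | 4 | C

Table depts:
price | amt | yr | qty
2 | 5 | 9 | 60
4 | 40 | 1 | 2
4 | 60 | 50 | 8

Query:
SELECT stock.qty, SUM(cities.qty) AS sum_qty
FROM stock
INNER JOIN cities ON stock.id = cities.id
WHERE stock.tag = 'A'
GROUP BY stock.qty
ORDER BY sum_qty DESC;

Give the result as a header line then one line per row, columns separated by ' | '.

== RESULT ==
stock.qty | sum_qty
2 | 4

Derivation:
After JOIN cities (4 rows):
stock.yr | stock.id | stock.qty | stock.tag | cities.id | cities.qty | cities.tag
6 | 1 | 20 | C | 1 | 4 | C
6 | 1 | 60 | D | 1 | 4 | C
20 | 1 | 2 | A | 1 | 4 | C
3 | 2 | 70 | B | 2 | 4 | C
After WHERE (1 rows):
stock.yr | stock.id | stock.qty | stock.tag | cities.id | cities.qty | cities.tag
20 | 1 | 2 | A | 1 | 4 | C
After GROUP BY (1 rows):
stock.qty | sum_qty
2 | 4
After ORDER BY (1 rows):
stock.qty | sum_qty
2 | 4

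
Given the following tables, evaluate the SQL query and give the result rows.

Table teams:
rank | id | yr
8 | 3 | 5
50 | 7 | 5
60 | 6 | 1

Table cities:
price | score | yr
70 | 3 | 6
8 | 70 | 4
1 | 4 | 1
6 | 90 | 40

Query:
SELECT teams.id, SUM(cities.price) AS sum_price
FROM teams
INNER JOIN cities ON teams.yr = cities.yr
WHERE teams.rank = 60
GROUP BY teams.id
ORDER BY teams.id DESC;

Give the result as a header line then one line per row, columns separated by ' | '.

== RESULT ==
teams.id | sum_price
6 | 1

Derivation:
After JOIN cities (1 rows):
teams.rank | teams.id | teams.yr | cities.price | cities.score | cities.yr
60 | 6 | 1 | 1 | 4 | 1
After WHERE (1 rows):
teams.rank | teams.id | teams.yr | cities.price | cities.score | cities.yr
60 | 6 | 1 | 1 | 4 | 1
After GROUP BY (1 rows):
teams.id | sum_price
6 | 1
After ORDER BY (1 rows):
teams.id | sum_price
6 | 1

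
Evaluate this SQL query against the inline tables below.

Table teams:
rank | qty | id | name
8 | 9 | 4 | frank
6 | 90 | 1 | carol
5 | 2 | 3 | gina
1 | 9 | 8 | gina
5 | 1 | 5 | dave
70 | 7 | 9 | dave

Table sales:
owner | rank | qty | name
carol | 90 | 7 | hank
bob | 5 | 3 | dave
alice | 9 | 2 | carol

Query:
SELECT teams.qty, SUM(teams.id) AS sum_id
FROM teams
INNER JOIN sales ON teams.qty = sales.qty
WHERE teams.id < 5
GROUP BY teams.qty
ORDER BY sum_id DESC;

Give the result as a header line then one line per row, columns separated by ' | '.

== RESULT ==
teams.qty | sum_id
2 | 3

Derivation:
After JOIN sales (2 rows):
teams.rank | teams.qty | teams.id | teams.name | sales.owner | sales.rank | sales.qty | sales.name
5 | 2 | 3 | gina | alice | 9 | 2 | carol
70 | 7 | 9 | dave | carol | 90 | 7 | hank
After WHERE (1 rows):
teams.rank | teams.qty | teams.id | teams.name | sales.owner | sales.rank | sales.qty | sales.name
5 | 2 | 3 | gina | alice | 9 | 2 | carol
After GROUP BY (1 rows):
teams.qty | sum_id
2 | 3
After ORDER BY (1 rows):
teams.qty | sum_id
2 | 3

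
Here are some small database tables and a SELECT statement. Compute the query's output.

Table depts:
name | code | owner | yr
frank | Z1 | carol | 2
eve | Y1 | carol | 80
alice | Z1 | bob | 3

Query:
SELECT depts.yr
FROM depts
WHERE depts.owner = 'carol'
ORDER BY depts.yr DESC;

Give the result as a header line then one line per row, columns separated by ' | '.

After WHERE (2 rows):
depts.name | depts.code | depts.owner | depts.yr
frank | Z1 | carol | 2
eve | Y1 | carol | 80
After SELECT (2 rows):
depts.yr
2
80
After ORDER BY (2 rows):
depts.yr
80
2

== RESULT ==
depts.yr
80
2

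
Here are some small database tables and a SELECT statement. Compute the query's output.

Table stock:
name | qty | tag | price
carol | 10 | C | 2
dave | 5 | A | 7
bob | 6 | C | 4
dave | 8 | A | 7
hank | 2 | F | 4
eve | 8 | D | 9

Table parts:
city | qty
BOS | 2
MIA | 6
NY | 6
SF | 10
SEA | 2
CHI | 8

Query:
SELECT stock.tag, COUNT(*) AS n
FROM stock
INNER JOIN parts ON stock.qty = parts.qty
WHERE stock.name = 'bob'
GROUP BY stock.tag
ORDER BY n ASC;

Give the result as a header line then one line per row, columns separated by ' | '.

After JOIN parts (7 rows):
stock.name | stock.qty | stock.tag | stock.price | parts.city | parts.qty
carol | 10 | C | 2 | SF | 10
bob | 6 | C | 4 | MIA | 6
bob | 6 | C | 4 | NY | 6
dave | 8 | A | 7 | CHI | 8
hank | 2 | F | 4 | BOS | 2
hank | 2 | F | 4 | SEA | 2
eve | 8 | D | 9 | CHI | 8
After WHERE (2 rows):
stock.name | stock.qty | stock.tag | stock.price | parts.city | parts.qty
bob | 6 | C | 4 | MIA | 6
bob | 6 | C | 4 | NY | 6
After GROUP BY (1 rows):
stock.tag | n
C | 2
After ORDER BY (1 rows):
stock.tag | n
C | 2

== RESULT ==
stock.tag | n
C | 2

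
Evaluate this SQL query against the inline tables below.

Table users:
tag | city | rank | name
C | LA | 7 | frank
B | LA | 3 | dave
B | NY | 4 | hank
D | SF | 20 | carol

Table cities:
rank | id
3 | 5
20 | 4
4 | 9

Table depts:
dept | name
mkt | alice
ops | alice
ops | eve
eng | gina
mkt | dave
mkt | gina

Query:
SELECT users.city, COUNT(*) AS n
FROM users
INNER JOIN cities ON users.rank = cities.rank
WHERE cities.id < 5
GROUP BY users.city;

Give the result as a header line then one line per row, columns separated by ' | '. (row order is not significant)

== RESULT ==
users.city | n
SF | 1

Derivation:
After JOIN cities (3 rows):
users.tag | users.city | users.rank | users.name | cities.rank | cities.id
B | LA | 3 | dave | 3 | 5
B | NY | 4 | hank | 4 | 9
D | SF | 20 | carol | 20 | 4
After WHERE (1 rows):
users.tag | users.city | users.rank | users.name | cities.rank | cities.id
D | SF | 20 | carol | 20 | 4
After GROUP BY (1 rows):
users.city | n
SF | 1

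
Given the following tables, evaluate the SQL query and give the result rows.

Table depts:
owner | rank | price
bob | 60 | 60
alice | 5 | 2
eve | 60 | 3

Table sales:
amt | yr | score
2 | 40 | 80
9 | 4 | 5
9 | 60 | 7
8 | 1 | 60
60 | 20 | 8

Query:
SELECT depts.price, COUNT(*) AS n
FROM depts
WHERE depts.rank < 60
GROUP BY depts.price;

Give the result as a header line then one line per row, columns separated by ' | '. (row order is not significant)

== RESULT ==
depts.price | n
2 | 1

Derivation:
After WHERE (1 rows):
depts.owner | depts.rank | depts.price
alice | 5 | 2
After GROUP BY (1 rows):
depts.price | n
2 | 1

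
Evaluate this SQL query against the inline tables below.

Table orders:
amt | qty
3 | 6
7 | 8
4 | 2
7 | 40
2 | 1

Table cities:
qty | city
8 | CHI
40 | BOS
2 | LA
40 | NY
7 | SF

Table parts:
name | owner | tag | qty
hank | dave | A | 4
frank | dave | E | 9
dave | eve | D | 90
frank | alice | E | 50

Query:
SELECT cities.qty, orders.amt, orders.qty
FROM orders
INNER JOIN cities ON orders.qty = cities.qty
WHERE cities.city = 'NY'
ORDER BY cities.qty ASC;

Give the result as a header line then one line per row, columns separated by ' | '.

After JOIN cities (4 rows):
orders.amt | orders.qty | cities.qty | cities.city
7 | 8 | 8 | CHI
4 | 2 | 2 | LA
7 | 40 | 40 | BOS
7 | 40 | 40 | NY
After WHERE (1 rows):
orders.amt | orders.qty | cities.qty | cities.city
7 | 40 | 40 | NY
After SELECT (1 rows):
cities.qty | orders.amt | orders.qty
40 | 7 | 40
After ORDER BY (1 rows):
cities.qty | orders.amt | orders.qty
40 | 7 | 40

== RESULT ==
cities.qty | orders.amt | orders.qty
40 | 7 | 40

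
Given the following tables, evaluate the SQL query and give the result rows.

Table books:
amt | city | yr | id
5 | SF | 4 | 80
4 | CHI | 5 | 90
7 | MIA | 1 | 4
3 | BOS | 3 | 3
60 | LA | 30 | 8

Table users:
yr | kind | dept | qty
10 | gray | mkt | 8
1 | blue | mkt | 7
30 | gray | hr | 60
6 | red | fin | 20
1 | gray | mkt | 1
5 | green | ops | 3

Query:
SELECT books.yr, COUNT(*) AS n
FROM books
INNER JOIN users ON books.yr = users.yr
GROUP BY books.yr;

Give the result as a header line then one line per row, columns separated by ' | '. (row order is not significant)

After JOIN users (4 rows):
books.amt | books.city | books.yr | books.id | users.yr | users.kind | users.dept | users.qty
4 | CHI | 5 | 90 | 5 | green | ops | 3
7 | MIA | 1 | 4 | 1 | blue | mkt | 7
7 | MIA | 1 | 4 | 1 | gray | mkt | 1
60 | LA | 30 | 8 | 30 | gray | hr | 60
After GROUP BY (3 rows):
books.yr | n
5 | 1
1 | 2
30 | 1

== RESULT ==
books.yr | n
5 | 1
1 | 2
30 | 1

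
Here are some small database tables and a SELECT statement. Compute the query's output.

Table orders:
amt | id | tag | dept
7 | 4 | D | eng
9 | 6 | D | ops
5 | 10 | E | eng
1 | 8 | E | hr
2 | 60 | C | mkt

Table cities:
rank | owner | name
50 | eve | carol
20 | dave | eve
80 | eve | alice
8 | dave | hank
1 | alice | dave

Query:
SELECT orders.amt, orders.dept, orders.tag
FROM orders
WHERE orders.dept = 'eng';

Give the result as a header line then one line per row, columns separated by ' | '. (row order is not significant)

After WHERE (2 rows):
orders.amt | orders.id | orders.tag | orders.dept
7 | 4 | D | eng
5 | 10 | E | eng
After SELECT (2 rows):
orders.amt | orders.dept | orders.tag
7 | eng | D
5 | eng | E

== RESULT ==
orders.amt | orders.dept | orders.tag
7 | eng | D
5 | eng | E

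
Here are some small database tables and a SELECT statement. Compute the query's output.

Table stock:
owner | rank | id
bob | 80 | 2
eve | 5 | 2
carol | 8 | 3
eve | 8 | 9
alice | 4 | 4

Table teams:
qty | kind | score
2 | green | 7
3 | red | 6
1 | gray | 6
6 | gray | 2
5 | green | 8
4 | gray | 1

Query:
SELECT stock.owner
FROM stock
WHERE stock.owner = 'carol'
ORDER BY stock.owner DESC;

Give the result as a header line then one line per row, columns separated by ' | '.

After WHERE (1 rows):
stock.owner | stock.rank | stock.id
carol | 8 | 3
After SELECT (1 rows):
stock.owner
carol
After ORDER BY (1 rows):
stock.owner
carol

== RESULT ==
stock.owner
carol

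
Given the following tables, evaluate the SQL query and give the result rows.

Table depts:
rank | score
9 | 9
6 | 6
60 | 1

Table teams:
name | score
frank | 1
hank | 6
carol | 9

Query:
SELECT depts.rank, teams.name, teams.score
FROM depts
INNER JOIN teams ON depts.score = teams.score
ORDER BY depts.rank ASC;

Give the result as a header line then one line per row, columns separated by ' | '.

After JOIN teams (3 rows):
depts.rank | depts.score | teams.name | teams.score
9 | 9 | carol | 9
6 | 6 | hank | 6
60 | 1 | frank | 1
After SELECT (3 rows):
depts.rank | teams.name | teams.score
9 | carol | 9
6 | hank | 6
60 | frank | 1
After ORDER BY (3 rows):
depts.rank | teams.name | teams.score
6 | hank | 6
9 | carol | 9
60 | frank | 1

== RESULT ==
depts.rank | teams.name | teams.score
6 | hank | 6
9 | carol | 9
60 | frank | 1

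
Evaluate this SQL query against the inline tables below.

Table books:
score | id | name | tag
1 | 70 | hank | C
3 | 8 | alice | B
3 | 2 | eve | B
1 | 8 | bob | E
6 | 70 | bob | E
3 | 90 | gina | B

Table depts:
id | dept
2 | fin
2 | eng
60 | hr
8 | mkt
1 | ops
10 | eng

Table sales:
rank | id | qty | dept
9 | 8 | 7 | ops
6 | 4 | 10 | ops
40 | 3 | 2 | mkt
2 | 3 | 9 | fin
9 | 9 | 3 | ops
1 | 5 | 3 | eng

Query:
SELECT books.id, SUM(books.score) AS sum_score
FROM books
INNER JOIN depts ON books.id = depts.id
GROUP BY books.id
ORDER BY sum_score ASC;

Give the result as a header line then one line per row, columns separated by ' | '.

After JOIN depts (4 rows):
books.score | books.id | books.name | books.tag | depts.id | depts.dept
3 | 8 | alice | B | 8 | mkt
3 | 2 | eve | B | 2 | fin
3 | 2 | eve | B | 2 | eng
1 | 8 | bob | E | 8 | mkt
After GROUP BY (2 rows):
books.id | sum_score
8 | 4
2 | 6
After ORDER BY (2 rows):
books.id | sum_score
8 | 4
2 | 6

== RESULT ==
books.id | sum_score
8 | 4
2 | 6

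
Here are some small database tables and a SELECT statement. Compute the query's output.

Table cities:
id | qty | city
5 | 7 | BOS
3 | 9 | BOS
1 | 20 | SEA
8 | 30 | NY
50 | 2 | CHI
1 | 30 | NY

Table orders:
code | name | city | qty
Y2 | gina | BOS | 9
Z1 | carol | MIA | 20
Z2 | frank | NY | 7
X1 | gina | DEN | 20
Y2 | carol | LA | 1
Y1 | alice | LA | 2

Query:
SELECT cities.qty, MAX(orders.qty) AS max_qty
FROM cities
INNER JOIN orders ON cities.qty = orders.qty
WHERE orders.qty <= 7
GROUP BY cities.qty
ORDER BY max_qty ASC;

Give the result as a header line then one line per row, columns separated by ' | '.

After JOIN orders (5 rows):
cities.id | cities.qty | cities.city | orders.code | orders.name | orders.city | orders.qty
5 | 7 | BOS | Z2 | frank | NY | 7
3 | 9 | BOS | Y2 | gina | BOS | 9
1 | 20 | SEA | Z1 | carol | MIA | 20
1 | 20 | SEA | X1 | gina | DEN | 20
50 | 2 | CHI | Y1 | alice | LA | 2
After WHERE (2 rows):
cities.id | cities.qty | cities.city | orders.code | orders.name | orders.city | orders.qty
5 | 7 | BOS | Z2 | frank | NY | 7
50 | 2 | CHI | Y1 | alice | LA | 2
After GROUP BY (2 rows):
cities.qty | max_qty
7 | 7
2 | 2
After ORDER BY (2 rows):
cities.qty | max_qty
2 | 2
7 | 7

== RESULT ==
cities.qty | max_qty
2 | 2
7 | 7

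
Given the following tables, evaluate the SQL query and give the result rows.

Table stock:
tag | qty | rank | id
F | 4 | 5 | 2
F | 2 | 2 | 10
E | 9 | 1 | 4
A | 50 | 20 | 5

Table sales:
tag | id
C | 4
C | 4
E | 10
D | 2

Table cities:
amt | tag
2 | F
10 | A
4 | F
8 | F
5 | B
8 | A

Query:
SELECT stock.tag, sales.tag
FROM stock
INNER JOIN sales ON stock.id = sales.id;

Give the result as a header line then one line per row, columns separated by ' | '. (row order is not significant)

== RESULT ==
stock.tag | sales.tag
F | D
F | E
E | C
E | C

Derivation:
After JOIN sales (4 rows):
stock.tag | stock.qty | stock.rank | stock.id | sales.tag | sales.id
F | 4 | 5 | 2 | D | 2
F | 2 | 2 | 10 | E | 10
E | 9 | 1 | 4 | C | 4
E | 9 | 1 | 4 | C | 4
After SELECT (4 rows):
stock.tag | sales.tag
F | D
F | E
E | C
E | C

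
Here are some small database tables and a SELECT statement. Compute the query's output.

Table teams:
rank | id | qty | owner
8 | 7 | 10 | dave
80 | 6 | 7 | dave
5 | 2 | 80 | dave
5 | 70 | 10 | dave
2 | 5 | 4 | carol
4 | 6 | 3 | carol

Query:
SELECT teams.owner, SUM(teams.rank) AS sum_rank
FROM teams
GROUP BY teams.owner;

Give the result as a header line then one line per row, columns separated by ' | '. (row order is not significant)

== RESULT ==
teams.owner | sum_rank
dave | 98
carol | 6

Derivation:
After GROUP BY (2 rows):
teams.owner | sum_rank
dave | 98
carol | 6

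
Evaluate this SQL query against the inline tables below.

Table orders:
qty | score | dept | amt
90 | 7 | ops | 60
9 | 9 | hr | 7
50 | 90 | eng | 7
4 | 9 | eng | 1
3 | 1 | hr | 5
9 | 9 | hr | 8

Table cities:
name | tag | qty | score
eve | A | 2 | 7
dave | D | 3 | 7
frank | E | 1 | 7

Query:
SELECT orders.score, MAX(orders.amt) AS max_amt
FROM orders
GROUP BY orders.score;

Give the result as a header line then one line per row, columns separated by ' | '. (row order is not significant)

After GROUP BY (4 rows):
orders.score | max_amt
7 | 60
9 | 8
90 | 7
1 | 5

== RESULT ==
orders.score | max_amt
7 | 60
9 | 8
90 | 7
1 | 5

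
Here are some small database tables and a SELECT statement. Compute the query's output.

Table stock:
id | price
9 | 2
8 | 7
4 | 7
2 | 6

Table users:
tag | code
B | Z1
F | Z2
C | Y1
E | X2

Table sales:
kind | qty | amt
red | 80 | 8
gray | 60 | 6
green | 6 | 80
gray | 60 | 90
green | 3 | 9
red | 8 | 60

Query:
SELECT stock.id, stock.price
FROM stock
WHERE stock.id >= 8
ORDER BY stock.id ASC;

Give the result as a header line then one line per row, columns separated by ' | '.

After WHERE (2 rows):
stock.id | stock.price
9 | 2
8 | 7
After SELECT (2 rows):
stock.id | stock.price
9 | 2
8 | 7
After ORDER BY (2 rows):
stock.id | stock.price
8 | 7
9 | 2

== RESULT ==
stock.id | stock.price
8 | 7
9 | 2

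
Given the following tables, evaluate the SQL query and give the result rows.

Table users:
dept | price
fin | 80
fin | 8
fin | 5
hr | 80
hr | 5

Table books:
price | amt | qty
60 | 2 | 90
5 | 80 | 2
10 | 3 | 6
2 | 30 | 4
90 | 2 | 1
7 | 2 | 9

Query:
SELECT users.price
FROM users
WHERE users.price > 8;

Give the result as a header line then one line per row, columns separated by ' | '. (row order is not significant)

== RESULT ==
users.price
80
80

Derivation:
After WHERE (2 rows):
users.dept | users.price
fin | 80
hr | 80
After SELECT (2 rows):
users.price
80
80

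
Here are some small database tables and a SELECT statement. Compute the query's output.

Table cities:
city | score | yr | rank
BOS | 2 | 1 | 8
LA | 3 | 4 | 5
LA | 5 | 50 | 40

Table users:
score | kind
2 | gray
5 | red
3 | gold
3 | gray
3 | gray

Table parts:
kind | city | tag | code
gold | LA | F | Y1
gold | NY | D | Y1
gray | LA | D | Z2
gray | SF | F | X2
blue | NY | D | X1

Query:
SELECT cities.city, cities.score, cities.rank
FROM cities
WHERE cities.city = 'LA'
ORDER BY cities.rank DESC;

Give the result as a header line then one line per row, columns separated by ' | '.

After WHERE (2 rows):
cities.city | cities.score | cities.yr | cities.rank
LA | 3 | 4 | 5
LA | 5 | 50 | 40
After SELECT (2 rows):
cities.city | cities.score | cities.rank
LA | 3 | 5
LA | 5 | 40
After ORDER BY (2 rows):
cities.city | cities.score | cities.rank
LA | 5 | 40
LA | 3 | 5

== RESULT ==
cities.city | cities.score | cities.rank
LA | 5 | 40
LA | 3 | 5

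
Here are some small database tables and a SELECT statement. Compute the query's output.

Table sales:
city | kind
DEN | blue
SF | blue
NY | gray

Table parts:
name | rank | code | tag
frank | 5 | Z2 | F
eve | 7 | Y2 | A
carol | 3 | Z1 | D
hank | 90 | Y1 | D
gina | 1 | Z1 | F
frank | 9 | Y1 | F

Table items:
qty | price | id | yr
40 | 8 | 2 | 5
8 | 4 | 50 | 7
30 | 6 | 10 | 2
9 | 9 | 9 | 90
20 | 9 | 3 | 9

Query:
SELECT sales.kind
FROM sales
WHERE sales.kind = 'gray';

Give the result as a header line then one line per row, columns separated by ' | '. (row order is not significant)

After WHERE (1 rows):
sales.city | sales.kind
NY | gray
After SELECT (1 rows):
sales.kind
gray

== RESULT ==
sales.kind
gray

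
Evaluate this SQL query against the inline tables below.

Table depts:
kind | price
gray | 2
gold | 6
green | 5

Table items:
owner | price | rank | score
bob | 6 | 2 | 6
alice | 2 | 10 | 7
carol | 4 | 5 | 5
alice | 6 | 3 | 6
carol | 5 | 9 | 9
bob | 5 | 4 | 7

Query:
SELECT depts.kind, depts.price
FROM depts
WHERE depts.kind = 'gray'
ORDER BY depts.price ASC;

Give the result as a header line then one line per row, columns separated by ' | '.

== RESULT ==
depts.kind | depts.price
gray | 2

Derivation:
After WHERE (1 rows):
depts.kind | depts.price
gray | 2
After SELECT (1 rows):
depts.kind | depts.price
gray | 2
After ORDER BY (1 rows):
depts.kind | depts.price
gray | 2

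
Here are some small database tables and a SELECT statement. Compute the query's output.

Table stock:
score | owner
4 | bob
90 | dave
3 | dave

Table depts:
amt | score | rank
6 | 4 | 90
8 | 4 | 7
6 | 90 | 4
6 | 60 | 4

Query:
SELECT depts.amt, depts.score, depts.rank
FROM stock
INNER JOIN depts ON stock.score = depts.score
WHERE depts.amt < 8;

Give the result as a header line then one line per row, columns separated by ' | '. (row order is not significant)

== RESULT ==
depts.amt | depts.score | depts.rank
6 | 4 | 90
6 | 90 | 4

Derivation:
After JOIN depts (3 rows):
stock.score | stock.owner | depts.amt | depts.score | depts.rank
4 | bob | 6 | 4 | 90
4 | bob | 8 | 4 | 7
90 | dave | 6 | 90 | 4
After WHERE (2 rows):
stock.score | stock.owner | depts.amt | depts.score | depts.rank
4 | bob | 6 | 4 | 90
90 | dave | 6 | 90 | 4
After SELECT (2 rows):
depts.amt | depts.score | depts.rank
6 | 4 | 90
6 | 90 | 4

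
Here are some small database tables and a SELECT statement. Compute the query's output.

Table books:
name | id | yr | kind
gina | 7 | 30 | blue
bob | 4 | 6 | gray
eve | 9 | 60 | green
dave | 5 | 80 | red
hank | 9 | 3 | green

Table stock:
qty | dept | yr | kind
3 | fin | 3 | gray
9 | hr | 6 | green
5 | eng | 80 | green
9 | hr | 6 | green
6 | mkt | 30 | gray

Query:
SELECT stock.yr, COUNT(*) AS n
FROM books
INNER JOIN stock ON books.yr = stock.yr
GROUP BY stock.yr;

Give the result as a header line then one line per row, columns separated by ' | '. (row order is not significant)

After JOIN stock (5 rows):
books.name | books.id | books.yr | books.kind | stock.qty | stock.dept | stock.yr | stock.kind
gina | 7 | 30 | blue | 6 | mkt | 30 | gray
bob | 4 | 6 | gray | 9 | hr | 6 | green
bob | 4 | 6 | gray | 9 | hr | 6 | green
dave | 5 | 80 | red | 5 | eng | 80 | green
hank | 9 | 3 | green | 3 | fin | 3 | gray
After GROUP BY (4 rows):
stock.yr | n
30 | 1
6 | 2
80 | 1
3 | 1

== RESULT ==
stock.yr | n
30 | 1
6 | 2
80 | 1
3 | 1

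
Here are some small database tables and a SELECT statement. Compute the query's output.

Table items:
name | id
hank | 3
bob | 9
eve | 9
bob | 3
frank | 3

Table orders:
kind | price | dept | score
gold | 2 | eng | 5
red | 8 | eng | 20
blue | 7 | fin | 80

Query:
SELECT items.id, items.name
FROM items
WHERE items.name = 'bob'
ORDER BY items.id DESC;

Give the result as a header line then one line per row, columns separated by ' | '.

== RESULT ==
items.id | items.name
9 | bob
3 | bob

Derivation:
After WHERE (2 rows):
items.name | items.id
bob | 9
bob | 3
After SELECT (2 rows):
items.id | items.name
9 | bob
3 | bob
After ORDER BY (2 rows):
items.id | items.name
9 | bob
3 | bob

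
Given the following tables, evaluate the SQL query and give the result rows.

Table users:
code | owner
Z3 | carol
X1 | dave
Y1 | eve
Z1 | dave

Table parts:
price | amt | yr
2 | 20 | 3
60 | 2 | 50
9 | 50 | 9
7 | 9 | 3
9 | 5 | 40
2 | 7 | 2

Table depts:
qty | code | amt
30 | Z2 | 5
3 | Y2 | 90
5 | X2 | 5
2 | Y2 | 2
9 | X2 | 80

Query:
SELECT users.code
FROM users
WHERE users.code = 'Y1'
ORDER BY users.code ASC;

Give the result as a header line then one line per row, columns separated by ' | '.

== RESULT ==
users.code
Y1

Derivation:
After WHERE (1 rows):
users.code | users.owner
Y1 | eve
After SELECT (1 rows):
users.code
Y1
After ORDER BY (1 rows):
users.code
Y1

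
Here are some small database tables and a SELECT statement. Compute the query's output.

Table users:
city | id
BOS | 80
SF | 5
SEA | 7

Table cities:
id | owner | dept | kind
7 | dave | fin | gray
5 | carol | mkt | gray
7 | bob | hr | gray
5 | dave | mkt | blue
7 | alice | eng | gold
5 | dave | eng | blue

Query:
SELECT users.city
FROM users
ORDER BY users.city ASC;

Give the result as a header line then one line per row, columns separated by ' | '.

== RESULT ==
users.city
BOS
SEA
SF

Derivation:
After SELECT (3 rows):
users.city
BOS
SF
SEA
After ORDER BY (3 rows):
users.city
BOS
SEA
SF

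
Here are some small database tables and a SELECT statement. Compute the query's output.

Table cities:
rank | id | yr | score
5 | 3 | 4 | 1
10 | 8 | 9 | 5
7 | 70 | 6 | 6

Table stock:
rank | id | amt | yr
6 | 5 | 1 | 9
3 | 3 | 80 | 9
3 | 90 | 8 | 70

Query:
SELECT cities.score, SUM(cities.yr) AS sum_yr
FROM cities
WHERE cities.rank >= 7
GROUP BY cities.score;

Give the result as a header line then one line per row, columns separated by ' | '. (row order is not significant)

== RESULT ==
cities.score | sum_yr
5 | 9
6 | 6

Derivation:
After WHERE (2 rows):
cities.rank | cities.id | cities.yr | cities.score
10 | 8 | 9 | 5
7 | 70 | 6 | 6
After GROUP BY (2 rows):
cities.score | sum_yr
5 | 9
6 | 6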